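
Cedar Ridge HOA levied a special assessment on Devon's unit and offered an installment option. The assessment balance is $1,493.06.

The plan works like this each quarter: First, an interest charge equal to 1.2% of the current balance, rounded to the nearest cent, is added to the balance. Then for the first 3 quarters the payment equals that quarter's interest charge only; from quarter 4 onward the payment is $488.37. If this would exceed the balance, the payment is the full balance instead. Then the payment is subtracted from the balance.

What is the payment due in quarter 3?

Quarter 1: $1,493.06 +$17.92 interest = $1,510.98; pay $17.92 → $1,493.06
Quarter 2: $1,493.06 +$17.92 interest = $1,510.98; pay $17.92 → $1,493.06
Quarter 3: $1,493.06 +$17.92 interest = $1,510.98; pay $17.92 → $1,493.06

$17.92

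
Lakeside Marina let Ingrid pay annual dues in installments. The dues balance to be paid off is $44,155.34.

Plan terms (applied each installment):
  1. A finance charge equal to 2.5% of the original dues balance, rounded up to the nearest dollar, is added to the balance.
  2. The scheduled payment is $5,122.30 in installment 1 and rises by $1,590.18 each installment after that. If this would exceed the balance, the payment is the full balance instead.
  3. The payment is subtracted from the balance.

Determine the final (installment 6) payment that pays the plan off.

$9,266.04

Installment 1: opening $44,155.34; interest $1,104.00 → $45,259.34; payment $5,122.30; balance $40,137.04
Installment 2: opening $40,137.04; interest $1,104.00 → $41,241.04; payment $6,712.48; balance $34,528.56
Installment 3: opening $34,528.56; interest $1,104.00 → $35,632.56; payment $8,302.66; balance $27,329.90
Installment 4: opening $27,329.90; interest $1,104.00 → $28,433.90; payment $9,892.84; balance $18,541.06
Installment 5: opening $18,541.06; interest $1,104.00 → $19,645.06; payment $11,483.02; balance $8,162.04
Installment 6: opening $8,162.04; interest $1,104.00 → $9,266.04; payment $9,266.04; balance $0.00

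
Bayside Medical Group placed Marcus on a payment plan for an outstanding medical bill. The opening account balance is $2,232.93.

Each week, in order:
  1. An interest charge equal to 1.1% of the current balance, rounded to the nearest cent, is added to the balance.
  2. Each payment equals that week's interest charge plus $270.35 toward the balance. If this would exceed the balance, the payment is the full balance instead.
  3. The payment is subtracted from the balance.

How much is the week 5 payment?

$283.02

# | Opening | Interest | Payment | End bal
1 | $2,232.93 | $24.56 | $294.91 | $1,962.58
2 | $1,962.58 | $21.59 | $291.94 | $1,692.23
3 | $1,692.23 | $18.61 | $288.96 | $1,421.88
4 | $1,421.88 | $15.64 | $285.99 | $1,151.53
5 | $1,151.53 | $12.67 | $283.02 | $881.18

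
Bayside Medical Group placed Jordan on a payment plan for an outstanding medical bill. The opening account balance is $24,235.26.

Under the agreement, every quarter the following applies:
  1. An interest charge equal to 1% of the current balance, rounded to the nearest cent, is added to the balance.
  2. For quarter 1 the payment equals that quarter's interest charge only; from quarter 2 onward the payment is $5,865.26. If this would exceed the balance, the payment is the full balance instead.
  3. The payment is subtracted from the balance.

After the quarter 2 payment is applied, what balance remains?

$18,612.35

Quarter 1: $24,235.26 +$242.35 interest = $24,477.61; pay $242.35 → $24,235.26
Quarter 2: $24,235.26 +$242.35 interest = $24,477.61; pay $5,865.26 → $18,612.35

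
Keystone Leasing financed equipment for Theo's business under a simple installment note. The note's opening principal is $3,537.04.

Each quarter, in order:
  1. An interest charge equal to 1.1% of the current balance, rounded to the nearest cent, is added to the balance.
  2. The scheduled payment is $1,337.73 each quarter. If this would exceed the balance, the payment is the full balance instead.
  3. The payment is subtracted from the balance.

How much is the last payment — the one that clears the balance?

$935.29

Quarter 1: opening $3,537.04; interest $38.91 → $3,575.95; payment $1,337.73; balance $2,238.22
Quarter 2: opening $2,238.22; interest $24.62 → $2,262.84; payment $1,337.73; balance $925.11
Quarter 3: opening $925.11; interest $10.18 → $935.29; payment $935.29; balance $0.00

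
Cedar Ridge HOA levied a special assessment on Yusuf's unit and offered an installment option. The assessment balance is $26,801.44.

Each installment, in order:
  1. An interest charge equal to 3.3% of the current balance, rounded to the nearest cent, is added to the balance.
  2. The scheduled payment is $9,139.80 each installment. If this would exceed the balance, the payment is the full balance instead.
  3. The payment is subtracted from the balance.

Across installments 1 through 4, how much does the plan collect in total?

# | Opening | Interest | Payment | End bal
1 | $26,801.44 | $884.45 | $9,139.80 | $18,546.09
2 | $18,546.09 | $612.02 | $9,139.80 | $10,018.31
3 | $10,018.31 | $330.60 | $9,139.80 | $1,209.11
4 | $1,209.11 | $39.90 | $1,249.01 | $0.00
Total paid: $28,668.41

$28,668.41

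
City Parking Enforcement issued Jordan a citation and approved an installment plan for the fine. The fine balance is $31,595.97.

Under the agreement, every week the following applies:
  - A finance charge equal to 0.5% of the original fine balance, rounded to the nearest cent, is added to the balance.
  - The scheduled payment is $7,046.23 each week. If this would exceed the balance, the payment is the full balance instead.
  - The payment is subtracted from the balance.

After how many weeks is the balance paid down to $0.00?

5

Week 1: opening $31,595.97; interest $157.98 → $31,753.95; payment $7,046.23; balance $24,707.72
Week 2: opening $24,707.72; interest $157.98 → $24,865.70; payment $7,046.23; balance $17,819.47
Week 3: opening $17,819.47; interest $157.98 → $17,977.45; payment $7,046.23; balance $10,931.22
Week 4: opening $10,931.22; interest $157.98 → $11,089.20; payment $7,046.23; balance $4,042.97
Week 5: opening $4,042.97; interest $157.98 → $4,200.95; payment $4,200.95; balance $0.00
Balance reaches $0.00 in week 5.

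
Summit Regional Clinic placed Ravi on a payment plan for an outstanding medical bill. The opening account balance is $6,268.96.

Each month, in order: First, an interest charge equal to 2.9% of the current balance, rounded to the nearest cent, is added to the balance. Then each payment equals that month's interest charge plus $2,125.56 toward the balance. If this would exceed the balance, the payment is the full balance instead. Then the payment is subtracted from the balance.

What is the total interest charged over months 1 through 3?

$360.48

# | Opening | Interest | Payment | End bal
1 | $6,268.96 | $181.80 | $2,307.36 | $4,143.40
2 | $4,143.40 | $120.16 | $2,245.72 | $2,017.84
3 | $2,017.84 | $58.52 | $2,076.36 | $0.00
Total interest: $181.80 + $120.16 + $58.52 = $360.48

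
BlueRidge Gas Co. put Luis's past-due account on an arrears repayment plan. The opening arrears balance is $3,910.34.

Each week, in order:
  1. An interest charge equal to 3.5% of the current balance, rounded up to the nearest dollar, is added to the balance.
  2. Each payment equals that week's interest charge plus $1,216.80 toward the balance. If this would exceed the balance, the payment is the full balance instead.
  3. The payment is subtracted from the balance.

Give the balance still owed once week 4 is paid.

$0.00

# | Opening | Interest | Payment | End bal
1 | $3,910.34 | $137.00 | $1,353.80 | $2,693.54
2 | $2,693.54 | $95.00 | $1,311.80 | $1,476.74
3 | $1,476.74 | $52.00 | $1,268.80 | $259.94
4 | $259.94 | $10.00 | $269.94 | $0.00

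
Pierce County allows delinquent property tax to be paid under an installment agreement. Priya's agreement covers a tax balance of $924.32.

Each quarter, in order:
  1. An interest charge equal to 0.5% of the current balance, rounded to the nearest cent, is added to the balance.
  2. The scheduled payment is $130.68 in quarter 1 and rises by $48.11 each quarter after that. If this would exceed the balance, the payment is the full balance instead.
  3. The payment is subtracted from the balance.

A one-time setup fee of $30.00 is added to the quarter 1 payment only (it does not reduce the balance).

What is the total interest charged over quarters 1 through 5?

# | Opening | Interest | Payment | Fee | End bal
1 | $924.32 | $4.62 | $130.68 | $30.00 | $798.26
2 | $798.26 | $3.99 | $178.79 | — | $623.46
3 | $623.46 | $3.12 | $226.90 | — | $399.68
4 | $399.68 | $2.00 | $275.01 | — | $126.67
5 | $126.67 | $0.63 | $127.30 | — | $0.00
Total interest: $4.62 + $3.99 + $3.12 + $2.00 + $0.63 = $14.36

$14.36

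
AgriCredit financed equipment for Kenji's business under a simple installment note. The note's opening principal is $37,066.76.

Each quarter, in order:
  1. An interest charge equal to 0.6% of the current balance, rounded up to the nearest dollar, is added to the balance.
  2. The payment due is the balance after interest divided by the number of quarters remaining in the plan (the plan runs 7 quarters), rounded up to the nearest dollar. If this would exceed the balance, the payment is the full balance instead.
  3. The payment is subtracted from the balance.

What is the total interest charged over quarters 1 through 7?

$903.00

Quarter 1: opening $37,066.76; interest $223.00 → $37,289.76; payment $5,328.00; balance $31,961.76
Quarter 2: opening $31,961.76; interest $192.00 → $32,153.76; payment $5,359.00; balance $26,794.76
Quarter 3: opening $26,794.76; interest $161.00 → $26,955.76; payment $5,392.00; balance $21,563.76
Quarter 4: opening $21,563.76; interest $130.00 → $21,693.76; payment $5,424.00; balance $16,269.76
Quarter 5: opening $16,269.76; interest $98.00 → $16,367.76; payment $5,456.00; balance $10,911.76
Quarter 6: opening $10,911.76; interest $66.00 → $10,977.76; payment $5,489.00; balance $5,488.76
Quarter 7: opening $5,488.76; interest $33.00 → $5,521.76; payment $5,521.76; balance $0.00
Total interest: $223.00 + $192.00 + $161.00 + $130.00 + $98.00 + $66.00 + $33.00 = $903.00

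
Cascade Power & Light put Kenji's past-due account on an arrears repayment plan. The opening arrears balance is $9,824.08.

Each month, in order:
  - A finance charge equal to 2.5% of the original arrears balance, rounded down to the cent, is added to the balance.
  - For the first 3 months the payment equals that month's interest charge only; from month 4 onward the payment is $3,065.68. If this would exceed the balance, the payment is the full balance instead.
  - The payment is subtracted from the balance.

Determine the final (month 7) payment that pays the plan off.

$1,609.44

Month 1: $9,824.08 +$245.60 interest = $10,069.68; pay $245.60 → $9,824.08
Month 2: $9,824.08 +$245.60 interest = $10,069.68; pay $245.60 → $9,824.08
Month 3: $9,824.08 +$245.60 interest = $10,069.68; pay $245.60 → $9,824.08
Month 4: $9,824.08 +$245.60 interest = $10,069.68; pay $3,065.68 → $7,004.00
Month 5: $7,004.00 +$245.60 interest = $7,249.60; pay $3,065.68 → $4,183.92
Month 6: $4,183.92 +$245.60 interest = $4,429.52; pay $3,065.68 → $1,363.84
Month 7: $1,363.84 +$245.60 interest = $1,609.44; pay $1,609.44 → $0.00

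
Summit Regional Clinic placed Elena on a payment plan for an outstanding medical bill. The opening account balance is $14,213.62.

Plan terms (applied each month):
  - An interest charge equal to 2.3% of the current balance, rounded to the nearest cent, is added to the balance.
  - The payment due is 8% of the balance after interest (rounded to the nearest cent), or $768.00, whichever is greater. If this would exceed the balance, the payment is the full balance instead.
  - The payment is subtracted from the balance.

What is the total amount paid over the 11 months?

Month 1: $14,213.62 +$326.91 interest = $14,540.53; pay $1,163.24 → $13,377.29
Month 2: $13,377.29 +$307.68 interest = $13,684.97; pay $1,094.80 → $12,590.17
Month 3: $12,590.17 +$289.57 interest = $12,879.74; pay $1,030.38 → $11,849.36
Month 4: $11,849.36 +$272.54 interest = $12,121.90; pay $969.75 → $11,152.15
Month 5: $11,152.15 +$256.50 interest = $11,408.65; pay $912.69 → $10,495.96
Month 6: $10,495.96 +$241.41 interest = $10,737.37; pay $858.99 → $9,878.38
Month 7: $9,878.38 +$227.20 interest = $10,105.58; pay $808.45 → $9,297.13
Month 8: $9,297.13 +$213.83 interest = $9,510.96; pay $768.00 → $8,742.96
Month 9: $8,742.96 +$201.09 interest = $8,944.05; pay $768.00 → $8,176.05
Month 10: $8,176.05 +$188.05 interest = $8,364.10; pay $768.00 → $7,596.10
Month 11: $7,596.10 +$174.71 interest = $7,770.81; pay $768.00 → $7,002.81
Total paid: $9,910.30

$9,910.30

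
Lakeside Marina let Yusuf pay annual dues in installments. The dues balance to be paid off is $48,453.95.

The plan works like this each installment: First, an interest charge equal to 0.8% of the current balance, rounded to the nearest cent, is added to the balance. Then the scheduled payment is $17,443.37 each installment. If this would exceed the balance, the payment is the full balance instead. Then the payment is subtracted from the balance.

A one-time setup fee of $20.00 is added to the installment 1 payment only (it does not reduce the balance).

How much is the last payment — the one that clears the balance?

$14,319.68

# | Opening | Interest | Payment | Fee | End bal
1 | $48,453.95 | $387.63 | $17,443.37 | $20.00 | $31,398.21
2 | $31,398.21 | $251.19 | $17,443.37 | — | $14,206.03
3 | $14,206.03 | $113.65 | $14,319.68 | — | $0.00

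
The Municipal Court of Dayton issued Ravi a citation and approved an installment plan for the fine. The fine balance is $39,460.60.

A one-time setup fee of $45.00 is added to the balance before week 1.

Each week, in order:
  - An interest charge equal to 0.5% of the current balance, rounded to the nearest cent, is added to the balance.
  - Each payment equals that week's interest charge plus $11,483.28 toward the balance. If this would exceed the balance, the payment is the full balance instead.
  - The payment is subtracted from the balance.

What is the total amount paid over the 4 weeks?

$39,951.22

# | Opening | Interest | Payment | End bal
1 | $39,505.60 | $197.53 | $11,680.81 | $28,022.32
2 | $28,022.32 | $140.11 | $11,623.39 | $16,539.04
3 | $16,539.04 | $82.70 | $11,565.98 | $5,055.76
4 | $5,055.76 | $25.28 | $5,081.04 | $0.00
Total paid: $39,951.22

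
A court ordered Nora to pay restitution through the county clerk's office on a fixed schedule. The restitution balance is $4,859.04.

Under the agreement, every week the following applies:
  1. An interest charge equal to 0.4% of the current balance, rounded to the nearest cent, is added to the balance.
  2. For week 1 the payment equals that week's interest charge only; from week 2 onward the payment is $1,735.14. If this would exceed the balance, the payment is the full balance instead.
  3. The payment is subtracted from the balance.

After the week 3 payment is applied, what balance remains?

Week 1: $4,859.04 +$19.44 interest = $4,878.48; pay $19.44 → $4,859.04
Week 2: $4,859.04 +$19.44 interest = $4,878.48; pay $1,735.14 → $3,143.34
Week 3: $3,143.34 +$12.57 interest = $3,155.91; pay $1,735.14 → $1,420.77

$1,420.77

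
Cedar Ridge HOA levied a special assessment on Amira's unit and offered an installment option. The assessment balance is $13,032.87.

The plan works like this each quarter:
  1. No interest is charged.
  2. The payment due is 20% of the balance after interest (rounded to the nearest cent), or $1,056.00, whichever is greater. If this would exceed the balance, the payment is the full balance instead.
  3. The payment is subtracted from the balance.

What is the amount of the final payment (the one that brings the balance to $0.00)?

$46.61

Quarter 1: opening $13,032.87; payment $2,606.57; balance $10,426.30
Quarter 2: opening $10,426.30; payment $2,085.26; balance $8,341.04
Quarter 3: opening $8,341.04; payment $1,668.21; balance $6,672.83
Quarter 4: opening $6,672.83; payment $1,334.57; balance $5,338.26
Quarter 5: opening $5,338.26; payment $1,067.65; balance $4,270.61
Quarter 6: opening $4,270.61; payment $1,056.00; balance $3,214.61
Quarter 7: opening $3,214.61; payment $1,056.00; balance $2,158.61
Quarter 8: opening $2,158.61; payment $1,056.00; balance $1,102.61
Quarter 9: opening $1,102.61; payment $1,056.00; balance $46.61
Quarter 10: opening $46.61; payment $46.61; balance $0.00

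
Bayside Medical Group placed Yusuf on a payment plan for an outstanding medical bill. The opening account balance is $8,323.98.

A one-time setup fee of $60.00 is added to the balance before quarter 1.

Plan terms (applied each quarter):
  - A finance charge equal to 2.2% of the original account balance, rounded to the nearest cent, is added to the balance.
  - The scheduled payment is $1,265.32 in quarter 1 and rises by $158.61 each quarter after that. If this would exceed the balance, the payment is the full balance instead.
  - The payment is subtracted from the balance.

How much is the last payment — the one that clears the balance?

$1,570.06

Quarter 1: opening $8,383.98; interest $183.13 → $8,567.11; payment $1,265.32; balance $7,301.79
Quarter 2: opening $7,301.79; interest $183.13 → $7,484.92; payment $1,423.93; balance $6,060.99
Quarter 3: opening $6,060.99; interest $183.13 → $6,244.12; payment $1,582.54; balance $4,661.58
Quarter 4: opening $4,661.58; interest $183.13 → $4,844.71; payment $1,741.15; balance $3,103.56
Quarter 5: opening $3,103.56; interest $183.13 → $3,286.69; payment $1,899.76; balance $1,386.93
Quarter 6: opening $1,386.93; interest $183.13 → $1,570.06; payment $1,570.06; balance $0.00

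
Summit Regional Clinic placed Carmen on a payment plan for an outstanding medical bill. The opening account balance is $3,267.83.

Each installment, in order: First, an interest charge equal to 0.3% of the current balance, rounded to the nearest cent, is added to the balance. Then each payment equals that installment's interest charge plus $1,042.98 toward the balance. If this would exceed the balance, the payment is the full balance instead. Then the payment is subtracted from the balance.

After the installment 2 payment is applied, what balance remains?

$1,181.87

# | Opening | Interest | Payment | End bal
1 | $3,267.83 | $9.80 | $1,052.78 | $2,224.85
2 | $2,224.85 | $6.67 | $1,049.65 | $1,181.87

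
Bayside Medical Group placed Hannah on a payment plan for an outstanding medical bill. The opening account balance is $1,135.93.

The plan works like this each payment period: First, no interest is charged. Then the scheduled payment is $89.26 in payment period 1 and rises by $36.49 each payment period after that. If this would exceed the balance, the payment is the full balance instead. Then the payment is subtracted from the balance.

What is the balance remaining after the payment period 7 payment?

$0.00

# | Opening | Payment | End bal
1 | $1,135.93 | $89.26 | $1,046.67
2 | $1,046.67 | $125.75 | $920.92
3 | $920.92 | $162.24 | $758.68
4 | $758.68 | $198.73 | $559.95
5 | $559.95 | $235.22 | $324.73
6 | $324.73 | $271.71 | $53.02
7 | $53.02 | $53.02 | $0.00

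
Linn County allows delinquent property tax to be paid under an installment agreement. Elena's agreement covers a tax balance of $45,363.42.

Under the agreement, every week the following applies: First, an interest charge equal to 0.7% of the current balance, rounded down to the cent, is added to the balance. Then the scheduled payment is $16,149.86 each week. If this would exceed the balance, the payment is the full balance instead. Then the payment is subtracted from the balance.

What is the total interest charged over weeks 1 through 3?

$619.36

# | Opening | Interest | Payment | End bal
1 | $45,363.42 | $317.54 | $16,149.86 | $29,531.10
2 | $29,531.10 | $206.71 | $16,149.86 | $13,587.95
3 | $13,587.95 | $95.11 | $13,683.06 | $0.00
Total interest: $317.54 + $206.71 + $95.11 = $619.36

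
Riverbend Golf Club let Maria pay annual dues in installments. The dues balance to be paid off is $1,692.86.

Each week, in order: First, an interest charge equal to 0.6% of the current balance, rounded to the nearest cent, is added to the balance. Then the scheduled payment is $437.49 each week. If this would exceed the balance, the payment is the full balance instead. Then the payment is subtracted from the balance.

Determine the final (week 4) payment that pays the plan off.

Week 1: opening $1,692.86; interest $10.16 → $1,703.02; payment $437.49; balance $1,265.53
Week 2: opening $1,265.53; interest $7.59 → $1,273.12; payment $437.49; balance $835.63
Week 3: opening $835.63; interest $5.01 → $840.64; payment $437.49; balance $403.15
Week 4: opening $403.15; interest $2.42 → $405.57; payment $405.57; balance $0.00

$405.57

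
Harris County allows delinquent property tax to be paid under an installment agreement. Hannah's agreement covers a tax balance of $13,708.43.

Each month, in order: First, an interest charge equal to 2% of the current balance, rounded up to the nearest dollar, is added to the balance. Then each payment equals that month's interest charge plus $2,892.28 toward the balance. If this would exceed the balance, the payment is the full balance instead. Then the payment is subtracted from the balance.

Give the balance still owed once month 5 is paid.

Month 1: opening $13,708.43; interest $275.00 → $13,983.43; payment $3,167.28; balance $10,816.15
Month 2: opening $10,816.15; interest $217.00 → $11,033.15; payment $3,109.28; balance $7,923.87
Month 3: opening $7,923.87; interest $159.00 → $8,082.87; payment $3,051.28; balance $5,031.59
Month 4: opening $5,031.59; interest $101.00 → $5,132.59; payment $2,993.28; balance $2,139.31
Month 5: opening $2,139.31; interest $43.00 → $2,182.31; payment $2,182.31; balance $0.00

$0.00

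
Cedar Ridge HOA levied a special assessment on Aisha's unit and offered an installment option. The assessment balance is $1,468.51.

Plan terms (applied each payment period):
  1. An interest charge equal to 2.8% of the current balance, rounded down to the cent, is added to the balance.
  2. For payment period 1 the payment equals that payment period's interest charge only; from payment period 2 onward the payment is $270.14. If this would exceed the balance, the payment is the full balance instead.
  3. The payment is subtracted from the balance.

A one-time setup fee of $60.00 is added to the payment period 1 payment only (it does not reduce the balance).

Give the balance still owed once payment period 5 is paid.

# | Opening | Interest | Payment | Fee | End bal
1 | $1,468.51 | $41.11 | $41.11 | $60.00 | $1,468.51
2 | $1,468.51 | $41.11 | $270.14 | — | $1,239.48
3 | $1,239.48 | $34.70 | $270.14 | — | $1,004.04
4 | $1,004.04 | $28.11 | $270.14 | — | $762.01
5 | $762.01 | $21.33 | $270.14 | — | $513.20

$513.20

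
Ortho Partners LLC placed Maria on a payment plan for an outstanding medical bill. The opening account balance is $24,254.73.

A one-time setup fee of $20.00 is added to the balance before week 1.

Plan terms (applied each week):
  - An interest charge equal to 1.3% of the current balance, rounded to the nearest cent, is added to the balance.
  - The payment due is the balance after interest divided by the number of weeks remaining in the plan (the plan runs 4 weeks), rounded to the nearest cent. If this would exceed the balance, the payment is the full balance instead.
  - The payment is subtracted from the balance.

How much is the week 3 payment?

Week 1: $24,274.73 +$315.57 interest = $24,590.30; pay $6,147.58 → $18,442.72
Week 2: $18,442.72 +$239.76 interest = $18,682.48; pay $6,227.49 → $12,454.99
Week 3: $12,454.99 +$161.91 interest = $12,616.90; pay $6,308.45 → $6,308.45

$6,308.45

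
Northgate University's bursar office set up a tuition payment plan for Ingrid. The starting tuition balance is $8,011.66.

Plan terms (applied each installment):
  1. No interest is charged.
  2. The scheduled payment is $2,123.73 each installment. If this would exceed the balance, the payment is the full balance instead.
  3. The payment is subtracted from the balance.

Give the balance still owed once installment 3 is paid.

$1,640.47

Installment 1: $8,011.66 − $2,123.73 → $5,887.93
Installment 2: $5,887.93 − $2,123.73 → $3,764.20
Installment 3: $3,764.20 − $2,123.73 → $1,640.47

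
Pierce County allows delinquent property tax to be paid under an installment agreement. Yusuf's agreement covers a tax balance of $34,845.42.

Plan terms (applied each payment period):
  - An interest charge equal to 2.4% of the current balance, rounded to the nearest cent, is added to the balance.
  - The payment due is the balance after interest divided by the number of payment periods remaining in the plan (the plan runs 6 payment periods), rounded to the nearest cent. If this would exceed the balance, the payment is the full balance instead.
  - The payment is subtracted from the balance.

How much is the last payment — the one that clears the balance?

$6,695.67

# | Opening | Interest | Payment | End bal
1 | $34,845.42 | $836.29 | $5,946.95 | $29,734.76
2 | $29,734.76 | $713.63 | $6,089.68 | $24,358.71
3 | $24,358.71 | $584.61 | $6,235.83 | $18,707.49
4 | $18,707.49 | $448.98 | $6,385.49 | $12,770.98
5 | $12,770.98 | $306.50 | $6,538.74 | $6,538.74
6 | $6,538.74 | $156.93 | $6,695.67 | $0.00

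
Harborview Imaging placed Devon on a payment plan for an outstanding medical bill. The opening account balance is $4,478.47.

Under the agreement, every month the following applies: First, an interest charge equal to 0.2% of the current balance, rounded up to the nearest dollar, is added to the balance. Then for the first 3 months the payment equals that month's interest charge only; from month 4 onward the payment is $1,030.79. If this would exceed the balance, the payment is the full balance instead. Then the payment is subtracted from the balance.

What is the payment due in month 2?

$9.00

Month 1: $4,478.47 +$9.00 interest = $4,487.47; pay $9.00 → $4,478.47
Month 2: $4,478.47 +$9.00 interest = $4,487.47; pay $9.00 → $4,478.47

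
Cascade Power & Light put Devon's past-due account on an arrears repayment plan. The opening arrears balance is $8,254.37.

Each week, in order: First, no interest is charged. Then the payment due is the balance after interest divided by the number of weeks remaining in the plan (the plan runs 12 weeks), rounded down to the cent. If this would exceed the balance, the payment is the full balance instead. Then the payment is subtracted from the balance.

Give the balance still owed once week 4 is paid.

Week 1: $8,254.37 − $687.86 → $7,566.51
Week 2: $7,566.51 − $687.86 → $6,878.65
Week 3: $6,878.65 − $687.86 → $6,190.79
Week 4: $6,190.79 − $687.86 → $5,502.93

$5,502.93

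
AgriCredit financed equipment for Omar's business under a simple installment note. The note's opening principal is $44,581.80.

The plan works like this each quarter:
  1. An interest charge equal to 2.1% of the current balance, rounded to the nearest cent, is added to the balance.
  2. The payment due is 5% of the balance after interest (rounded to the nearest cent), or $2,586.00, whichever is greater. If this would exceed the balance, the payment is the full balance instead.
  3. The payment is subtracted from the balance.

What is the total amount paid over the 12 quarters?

Quarter 1: $44,581.80 +$936.22 interest = $45,518.02; pay $2,586.00 → $42,932.02
Quarter 2: $42,932.02 +$901.57 interest = $43,833.59; pay $2,586.00 → $41,247.59
Quarter 3: $41,247.59 +$866.20 interest = $42,113.79; pay $2,586.00 → $39,527.79
Quarter 4: $39,527.79 +$830.08 interest = $40,357.87; pay $2,586.00 → $37,771.87
Quarter 5: $37,771.87 +$793.21 interest = $38,565.08; pay $2,586.00 → $35,979.08
Quarter 6: $35,979.08 +$755.56 interest = $36,734.64; pay $2,586.00 → $34,148.64
Quarter 7: $34,148.64 +$717.12 interest = $34,865.76; pay $2,586.00 → $32,279.76
Quarter 8: $32,279.76 +$677.87 interest = $32,957.63; pay $2,586.00 → $30,371.63
Quarter 9: $30,371.63 +$637.80 interest = $31,009.43; pay $2,586.00 → $28,423.43
Quarter 10: $28,423.43 +$596.89 interest = $29,020.32; pay $2,586.00 → $26,434.32
Quarter 11: $26,434.32 +$555.12 interest = $26,989.44; pay $2,586.00 → $24,403.44
Quarter 12: $24,403.44 +$512.47 interest = $24,915.91; pay $2,586.00 → $22,329.91
Total paid: $31,032.00

$31,032.00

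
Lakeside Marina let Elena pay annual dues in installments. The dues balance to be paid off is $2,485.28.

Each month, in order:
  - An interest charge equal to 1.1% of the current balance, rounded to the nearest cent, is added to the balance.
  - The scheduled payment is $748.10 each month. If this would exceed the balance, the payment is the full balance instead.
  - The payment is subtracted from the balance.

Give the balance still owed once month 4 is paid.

Month 1: opening $2,485.28; interest $27.34 → $2,512.62; payment $748.10; balance $1,764.52
Month 2: opening $1,764.52; interest $19.41 → $1,783.93; payment $748.10; balance $1,035.83
Month 3: opening $1,035.83; interest $11.39 → $1,047.22; payment $748.10; balance $299.12
Month 4: opening $299.12; interest $3.29 → $302.41; payment $302.41; balance $0.00

$0.00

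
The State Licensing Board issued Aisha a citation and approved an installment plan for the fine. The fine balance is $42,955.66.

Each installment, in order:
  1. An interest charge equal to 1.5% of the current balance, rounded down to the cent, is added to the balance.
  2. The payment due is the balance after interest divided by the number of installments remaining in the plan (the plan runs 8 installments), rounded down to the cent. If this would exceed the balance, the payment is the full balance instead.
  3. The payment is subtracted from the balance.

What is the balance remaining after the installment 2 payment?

$33,190.50

Installment 1: $42,955.66 +$644.33 interest = $43,599.99; pay $5,449.99 → $38,150.00
Installment 2: $38,150.00 +$572.25 interest = $38,722.25; pay $5,531.75 → $33,190.50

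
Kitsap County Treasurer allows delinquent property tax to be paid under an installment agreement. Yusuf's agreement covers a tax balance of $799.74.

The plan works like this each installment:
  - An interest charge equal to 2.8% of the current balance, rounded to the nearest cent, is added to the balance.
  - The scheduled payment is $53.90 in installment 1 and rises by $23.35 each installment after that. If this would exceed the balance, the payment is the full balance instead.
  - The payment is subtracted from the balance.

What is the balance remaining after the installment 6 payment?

Installment 1: opening $799.74; interest $22.39 → $822.13; payment $53.90; balance $768.23
Installment 2: opening $768.23; interest $21.51 → $789.74; payment $77.25; balance $712.49
Installment 3: opening $712.49; interest $19.95 → $732.44; payment $100.60; balance $631.84
Installment 4: opening $631.84; interest $17.69 → $649.53; payment $123.95; balance $525.58
Installment 5: opening $525.58; interest $14.72 → $540.30; payment $147.30; balance $393.00
Installment 6: opening $393.00; interest $11.00 → $404.00; payment $170.65; balance $233.35

$233.35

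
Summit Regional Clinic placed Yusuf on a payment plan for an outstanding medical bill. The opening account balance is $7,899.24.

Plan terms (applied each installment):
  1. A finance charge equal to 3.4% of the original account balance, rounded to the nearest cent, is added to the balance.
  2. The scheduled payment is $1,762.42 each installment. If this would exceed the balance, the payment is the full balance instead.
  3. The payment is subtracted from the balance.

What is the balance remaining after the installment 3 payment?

Installment 1: opening $7,899.24; interest $268.57 → $8,167.81; payment $1,762.42; balance $6,405.39
Installment 2: opening $6,405.39; interest $268.57 → $6,673.96; payment $1,762.42; balance $4,911.54
Installment 3: opening $4,911.54; interest $268.57 → $5,180.11; payment $1,762.42; balance $3,417.69

$3,417.69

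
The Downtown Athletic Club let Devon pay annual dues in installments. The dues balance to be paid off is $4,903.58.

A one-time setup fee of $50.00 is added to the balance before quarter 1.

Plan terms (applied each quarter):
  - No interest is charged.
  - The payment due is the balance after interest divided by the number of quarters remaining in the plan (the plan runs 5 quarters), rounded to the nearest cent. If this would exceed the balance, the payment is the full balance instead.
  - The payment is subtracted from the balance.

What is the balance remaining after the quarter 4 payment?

Quarter 1: $4,953.58 − $990.72 → $3,962.86
Quarter 2: $3,962.86 − $990.72 → $2,972.14
Quarter 3: $2,972.14 − $990.71 → $1,981.43
Quarter 4: $1,981.43 − $990.72 → $990.71

$990.71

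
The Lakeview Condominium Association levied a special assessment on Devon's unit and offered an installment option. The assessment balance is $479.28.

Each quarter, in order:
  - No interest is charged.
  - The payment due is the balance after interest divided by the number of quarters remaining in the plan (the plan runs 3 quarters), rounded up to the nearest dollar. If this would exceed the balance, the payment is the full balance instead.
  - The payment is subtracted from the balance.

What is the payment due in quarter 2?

Quarter 1: opening $479.28; payment $160.00; balance $319.28
Quarter 2: opening $319.28; payment $160.00; balance $159.28

$160.00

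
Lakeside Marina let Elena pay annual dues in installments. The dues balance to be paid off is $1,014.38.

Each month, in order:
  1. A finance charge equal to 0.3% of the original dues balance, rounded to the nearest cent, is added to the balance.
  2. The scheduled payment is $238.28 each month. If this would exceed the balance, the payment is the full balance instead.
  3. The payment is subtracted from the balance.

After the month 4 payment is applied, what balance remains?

$73.42

Month 1: $1,014.38 +$3.04 interest = $1,017.42; pay $238.28 → $779.14
Month 2: $779.14 +$3.04 interest = $782.18; pay $238.28 → $543.90
Month 3: $543.90 +$3.04 interest = $546.94; pay $238.28 → $308.66
Month 4: $308.66 +$3.04 interest = $311.70; pay $238.28 → $73.42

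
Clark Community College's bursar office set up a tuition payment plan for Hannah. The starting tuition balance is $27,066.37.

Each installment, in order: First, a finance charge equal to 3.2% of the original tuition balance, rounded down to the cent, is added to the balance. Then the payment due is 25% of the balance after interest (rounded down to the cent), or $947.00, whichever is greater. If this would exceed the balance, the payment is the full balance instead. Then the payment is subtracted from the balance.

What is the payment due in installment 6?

$2,317.71

Installment 1: $27,066.37 +$866.12 interest = $27,932.49; pay $6,983.12 → $20,949.37
Installment 2: $20,949.37 +$866.12 interest = $21,815.49; pay $5,453.87 → $16,361.62
Installment 3: $16,361.62 +$866.12 interest = $17,227.74; pay $4,306.93 → $12,920.81
Installment 4: $12,920.81 +$866.12 interest = $13,786.93; pay $3,446.73 → $10,340.20
Installment 5: $10,340.20 +$866.12 interest = $11,206.32; pay $2,801.58 → $8,404.74
Installment 6: $8,404.74 +$866.12 interest = $9,270.86; pay $2,317.71 → $6,953.15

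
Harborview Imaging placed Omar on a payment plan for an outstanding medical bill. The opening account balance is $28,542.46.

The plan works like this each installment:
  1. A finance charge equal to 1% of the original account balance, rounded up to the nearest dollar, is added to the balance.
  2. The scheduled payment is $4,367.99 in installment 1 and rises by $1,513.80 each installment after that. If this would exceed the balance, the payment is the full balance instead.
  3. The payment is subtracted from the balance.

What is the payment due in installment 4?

$8,909.39

Installment 1: opening $28,542.46; interest $286.00 → $28,828.46; payment $4,367.99; balance $24,460.47
Installment 2: opening $24,460.47; interest $286.00 → $24,746.47; payment $5,881.79; balance $18,864.68
Installment 3: opening $18,864.68; interest $286.00 → $19,150.68; payment $7,395.59; balance $11,755.09
Installment 4: opening $11,755.09; interest $286.00 → $12,041.09; payment $8,909.39; balance $3,131.70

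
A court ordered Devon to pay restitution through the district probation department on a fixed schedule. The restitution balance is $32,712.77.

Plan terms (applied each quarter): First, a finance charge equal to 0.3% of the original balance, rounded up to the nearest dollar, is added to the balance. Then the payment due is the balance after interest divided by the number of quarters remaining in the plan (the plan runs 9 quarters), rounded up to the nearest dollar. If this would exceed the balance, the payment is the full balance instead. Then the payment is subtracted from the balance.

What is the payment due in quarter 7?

$3,766.00

Quarter 1: opening $32,712.77; interest $99.00 → $32,811.77; payment $3,646.00; balance $29,165.77
Quarter 2: opening $29,165.77; interest $99.00 → $29,264.77; payment $3,659.00; balance $25,605.77
Quarter 3: opening $25,605.77; interest $99.00 → $25,704.77; payment $3,673.00; balance $22,031.77
Quarter 4: opening $22,031.77; interest $99.00 → $22,130.77; payment $3,689.00; balance $18,441.77
Quarter 5: opening $18,441.77; interest $99.00 → $18,540.77; payment $3,709.00; balance $14,831.77
Quarter 6: opening $14,831.77; interest $99.00 → $14,930.77; payment $3,733.00; balance $11,197.77
Quarter 7: opening $11,197.77; interest $99.00 → $11,296.77; payment $3,766.00; balance $7,530.77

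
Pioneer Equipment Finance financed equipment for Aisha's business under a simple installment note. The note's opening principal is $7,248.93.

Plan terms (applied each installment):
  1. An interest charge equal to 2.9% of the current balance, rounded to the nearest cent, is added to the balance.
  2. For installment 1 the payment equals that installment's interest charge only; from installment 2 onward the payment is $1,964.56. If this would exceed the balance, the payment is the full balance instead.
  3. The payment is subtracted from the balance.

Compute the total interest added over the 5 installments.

$739.89

Installment 1: opening $7,248.93; interest $210.22 → $7,459.15; payment $210.22; balance $7,248.93
Installment 2: opening $7,248.93; interest $210.22 → $7,459.15; payment $1,964.56; balance $5,494.59
Installment 3: opening $5,494.59; interest $159.34 → $5,653.93; payment $1,964.56; balance $3,689.37
Installment 4: opening $3,689.37; interest $106.99 → $3,796.36; payment $1,964.56; balance $1,831.80
Installment 5: opening $1,831.80; interest $53.12 → $1,884.92; payment $1,884.92; balance $0.00
Total interest: $210.22 + $210.22 + $159.34 + $106.99 + $53.12 = $739.89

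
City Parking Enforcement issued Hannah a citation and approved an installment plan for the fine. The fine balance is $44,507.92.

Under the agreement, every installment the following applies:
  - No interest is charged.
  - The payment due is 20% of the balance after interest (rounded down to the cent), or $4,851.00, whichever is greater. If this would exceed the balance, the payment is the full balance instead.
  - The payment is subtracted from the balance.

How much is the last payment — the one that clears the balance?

Installment 1: opening $44,507.92; payment $8,901.58; balance $35,606.34
Installment 2: opening $35,606.34; payment $7,121.26; balance $28,485.08
Installment 3: opening $28,485.08; payment $5,697.01; balance $22,788.07
Installment 4: opening $22,788.07; payment $4,851.00; balance $17,937.07
Installment 5: opening $17,937.07; payment $4,851.00; balance $13,086.07
Installment 6: opening $13,086.07; payment $4,851.00; balance $8,235.07
Installment 7: opening $8,235.07; payment $4,851.00; balance $3,384.07
Installment 8: opening $3,384.07; payment $3,384.07; balance $0.00

$3,384.07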